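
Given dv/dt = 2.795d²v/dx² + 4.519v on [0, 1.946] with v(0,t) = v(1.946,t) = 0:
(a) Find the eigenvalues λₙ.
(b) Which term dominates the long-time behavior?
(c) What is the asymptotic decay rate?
Eigenvalues: λₙ = 2.795n²π²/1.946² - 4.519.
First three modes:
  n=1: λ₁ = 2.795π²/1.946² - 4.519 ≈ 2.765
  n=2: λ₂ = 11.18π²/1.946² - 4.519 ≈ 24.619
  n=3: λ₃ = 25.155π²/1.946² - 4.519 ≈ 61.041
Since 2.795π²/1.946² ≈ 7.284 > 4.519, all λₙ > 0.
The n=1 mode decays slowest → dominates as t → ∞.
Asymptotic: v ~ c₁ sin(πx/1.946) e^{-λ₁t} with decay rate λ₁ ≈ 2.765.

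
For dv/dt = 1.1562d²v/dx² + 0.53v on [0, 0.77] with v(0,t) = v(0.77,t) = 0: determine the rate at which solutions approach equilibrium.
Eigenvalues: λₙ = 1.1562n²π²/0.77² - 0.53.
First three modes:
  n=1: λ₁ = 1.1562π²/0.77² - 0.53 ≈ 18.716
  n=2: λ₂ = 4.6248π²/0.77² - 0.53 ≈ 76.456
  n=3: λ₃ = 10.4058π²/0.77² - 0.53 ≈ 172.688
Since 1.1562π²/0.77² ≈ 19.246 > 0.53, all λₙ > 0.
The n=1 mode decays slowest → dominates as t → ∞.
Asymptotic: v ~ c₁ sin(πx/0.77) e^{-λ₁t} with decay rate λ₁ ≈ 18.716.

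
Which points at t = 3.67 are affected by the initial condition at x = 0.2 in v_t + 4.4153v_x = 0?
At x = 16.404151. The characteristic carries data from (0.2, 0) to (16.404151, 3.67).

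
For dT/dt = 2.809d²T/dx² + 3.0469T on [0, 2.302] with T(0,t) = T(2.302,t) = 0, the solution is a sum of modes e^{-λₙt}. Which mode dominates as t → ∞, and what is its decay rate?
Eigenvalues: λₙ = 2.809n²π²/2.302² - 3.0469.
First three modes:
  n=1: λ₁ = 2.809π²/2.302² - 3.0469 ≈ 2.185
  n=2: λ₂ = 11.236π²/2.302² - 3.0469 ≈ 17.88
  n=3: λ₃ = 25.281π²/2.302² - 3.0469 ≈ 44.038
Since 2.809π²/2.302² ≈ 5.232 > 3.0469, all λₙ > 0.
The n=1 mode decays slowest → dominates as t → ∞.
Asymptotic: T ~ c₁ sin(πx/2.302) e^{-λ₁t} with decay rate λ₁ ≈ 2.185.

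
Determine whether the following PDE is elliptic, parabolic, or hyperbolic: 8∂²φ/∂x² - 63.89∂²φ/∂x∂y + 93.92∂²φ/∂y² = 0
Coefficients: A = 8, B = -63.89, C = 93.92. B² - 4AC = 1076.4921, which is positive, so the equation is hyperbolic.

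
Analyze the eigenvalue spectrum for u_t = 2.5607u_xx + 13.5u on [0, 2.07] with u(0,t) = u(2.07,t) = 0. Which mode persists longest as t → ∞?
Eigenvalues: λₙ = 2.5607n²π²/2.07² - 13.5.
First three modes:
  n=1: λ₁ = 2.5607π²/2.07² - 13.5 ≈ -7.602
  n=2: λ₂ = 10.2428π²/2.07² - 13.5 ≈ 10.093
  n=3: λ₃ = 23.0463π²/2.07² - 13.5 ≈ 39.584
Since 2.5607π²/2.07² ≈ 5.898 < 13.5, λ₁ < 0.
The n=1 mode grows fastest (−λₙ is largest for n=1) → dominates.
Asymptotic: u ~ c₁ sin(πx/2.07) e^{7.602t} (exponential growth at rate −λ₁ ≈ 7.602).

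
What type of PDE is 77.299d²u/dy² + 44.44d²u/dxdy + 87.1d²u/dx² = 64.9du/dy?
Rewriting in standard form: 87.1d²u/dx² + 44.44d²u/dxdy + 77.299d²u/dy² - 64.9du/dy = 0. With A = 87.1, B = 44.44, C = 77.299, the discriminant is -24956.058. This is an elliptic PDE.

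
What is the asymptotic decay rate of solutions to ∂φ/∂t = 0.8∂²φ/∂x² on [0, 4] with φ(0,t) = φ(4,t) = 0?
Eigenvalues: λₙ = 0.8n²π²/4².
First three modes:
  n=1: λ₁ = 0.8π²/4² ≈ 0.493
  n=2: λ₂ = 3.2π²/4² ≈ 1.974 (4× faster decay)
  n=3: λ₃ = 7.2π²/4² ≈ 4.441 (9× faster decay)
As t → ∞, higher modes decay exponentially faster. The n=1 mode dominates: φ ~ c₁ sin(πx/4) e^{-λ₁t}.
Decay rate: λ₁ = 0.8π²/4² ≈ 0.493.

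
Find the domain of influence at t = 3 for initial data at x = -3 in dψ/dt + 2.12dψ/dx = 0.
At x = 3.36. The characteristic carries data from (-3, 0) to (3.36, 3).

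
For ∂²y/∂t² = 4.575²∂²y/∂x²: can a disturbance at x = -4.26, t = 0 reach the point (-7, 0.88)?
Yes. The domain of dependence is [-11.026, -2.974], and -4.26 ∈ [-11.026, -2.974].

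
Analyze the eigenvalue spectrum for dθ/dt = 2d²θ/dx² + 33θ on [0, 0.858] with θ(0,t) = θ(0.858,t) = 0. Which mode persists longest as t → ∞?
Eigenvalues: λₙ = 2n²π²/0.858² - 33.
First three modes:
  n=1: λ₁ = 2π²/0.858² - 33 ≈ -6.186
  n=2: λ₂ = 8π²/0.858² - 33 ≈ 74.254
  n=3: λ₃ = 18π²/0.858² - 33 ≈ 208.322
Since 2π²/0.858² ≈ 26.814 < 33, λ₁ < 0.
The n=1 mode grows fastest (−λₙ is largest for n=1) → dominates.
Asymptotic: θ ~ c₁ sin(πx/0.858) e^{6.186t} (exponential growth at rate −λ₁ ≈ 6.186).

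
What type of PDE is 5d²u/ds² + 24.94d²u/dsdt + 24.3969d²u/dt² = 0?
With A = 5, B = 24.94, C = 24.3969, the discriminant is 134.0656. This is a hyperbolic PDE.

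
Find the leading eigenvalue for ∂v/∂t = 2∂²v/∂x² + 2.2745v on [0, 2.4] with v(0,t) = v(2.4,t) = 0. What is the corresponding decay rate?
Eigenvalues: λₙ = 2n²π²/2.4² - 2.2745.
First three modes:
  n=1: λ₁ = 2π²/2.4² - 2.2745 ≈ 1.152
  n=2: λ₂ = 8π²/2.4² - 2.2745 ≈ 11.433
  n=3: λ₃ = 18π²/2.4² - 2.2745 ≈ 28.568
Since 2π²/2.4² ≈ 3.427 > 2.2745, all λₙ > 0.
The n=1 mode decays slowest → dominates as t → ∞.
Asymptotic: v ~ c₁ sin(πx/2.4) e^{-λ₁t} with decay rate λ₁ ≈ 1.152.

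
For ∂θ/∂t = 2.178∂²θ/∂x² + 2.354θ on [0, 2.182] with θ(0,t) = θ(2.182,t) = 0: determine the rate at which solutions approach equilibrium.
Eigenvalues: λₙ = 2.178n²π²/2.182² - 2.354.
First three modes:
  n=1: λ₁ = 2.178π²/2.182² - 2.354 ≈ 2.161
  n=2: λ₂ = 8.712π²/2.182² - 2.354 ≈ 15.706
  n=3: λ₃ = 19.602π²/2.182² - 2.354 ≈ 38.28
Since 2.178π²/2.182² ≈ 4.515 > 2.354, all λₙ > 0.
The n=1 mode decays slowest → dominates as t → ∞.
Asymptotic: θ ~ c₁ sin(πx/2.182) e^{-λ₁t} with decay rate λ₁ ≈ 2.161.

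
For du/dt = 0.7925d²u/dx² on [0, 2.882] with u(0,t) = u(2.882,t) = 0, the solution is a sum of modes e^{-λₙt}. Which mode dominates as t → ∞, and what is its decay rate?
Eigenvalues: λₙ = 0.7925n²π²/2.882².
First three modes:
  n=1: λ₁ = 0.7925π²/2.882² ≈ 0.942
  n=2: λ₂ = 3.17π²/2.882² ≈ 3.767 (4× faster decay)
  n=3: λ₃ = 7.1325π²/2.882² ≈ 8.475 (9× faster decay)
As t → ∞, higher modes decay exponentially faster. The n=1 mode dominates: u ~ c₁ sin(πx/2.882) e^{-λ₁t}.
Decay rate: λ₁ = 0.7925π²/2.882² ≈ 0.942.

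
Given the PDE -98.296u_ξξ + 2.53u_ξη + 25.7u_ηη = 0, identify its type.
The second-order coefficients are A = -98.296, B = 2.53, C = 25.7. Since B² - 4AC = 10111.2297 > 0, this is a hyperbolic PDE.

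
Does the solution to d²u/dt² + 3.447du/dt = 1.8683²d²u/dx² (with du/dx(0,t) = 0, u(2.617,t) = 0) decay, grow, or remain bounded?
u → 0. Damping (γ=3.447) dissipates energy; oscillations decay exponentially.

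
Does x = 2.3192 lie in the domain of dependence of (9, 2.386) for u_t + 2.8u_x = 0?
Yes. The characteristic through (9, 2.386) passes through x = 2.3192.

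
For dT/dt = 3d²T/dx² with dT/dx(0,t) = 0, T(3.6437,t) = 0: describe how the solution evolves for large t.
T → 0. Heat escapes through the Dirichlet boundary.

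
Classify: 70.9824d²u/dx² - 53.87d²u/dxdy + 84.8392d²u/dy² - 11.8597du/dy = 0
Elliptic (discriminant = -21186.38322032).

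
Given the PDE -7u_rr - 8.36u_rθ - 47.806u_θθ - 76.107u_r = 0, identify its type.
The second-order coefficients are A = -7, B = -8.36, C = -47.806. Since B² - 4AC = -1268.6784 < 0, this is an elliptic PDE.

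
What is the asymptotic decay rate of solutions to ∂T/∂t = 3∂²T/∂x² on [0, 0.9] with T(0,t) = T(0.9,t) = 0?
Eigenvalues: λₙ = 3n²π²/0.9².
First three modes:
  n=1: λ₁ = 3π²/0.9² ≈ 36.554
  n=2: λ₂ = 12π²/0.9² ≈ 146.216 (4× faster decay)
  n=3: λ₃ = 27π²/0.9² ≈ 328.987 (9× faster decay)
As t → ∞, higher modes decay exponentially faster. The n=1 mode dominates: T ~ c₁ sin(πx/0.9) e^{-λ₁t}.
Decay rate: λ₁ = 3π²/0.9² ≈ 36.554.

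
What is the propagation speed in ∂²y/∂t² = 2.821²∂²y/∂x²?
Speed = 2.821. Information travels along characteristics x = x₀ ± 2.821t.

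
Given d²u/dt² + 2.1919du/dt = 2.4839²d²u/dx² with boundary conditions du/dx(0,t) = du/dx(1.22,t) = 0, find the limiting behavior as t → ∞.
u → constant (steady state). Damping (γ=2.1919) dissipates the nonconstant modes; with Neumann BCs the spatial average obeys M''+γM'=0 and tends to a finite limit.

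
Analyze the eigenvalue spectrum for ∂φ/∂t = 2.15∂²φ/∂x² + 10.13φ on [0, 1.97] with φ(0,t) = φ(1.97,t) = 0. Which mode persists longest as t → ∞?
Eigenvalues: λₙ = 2.15n²π²/1.97² - 10.13.
First three modes:
  n=1: λ₁ = 2.15π²/1.97² - 10.13 ≈ -4.662
  n=2: λ₂ = 8.6π²/1.97² - 10.13 ≈ 11.741
  n=3: λ₃ = 19.35π²/1.97² - 10.13 ≈ 39.079
Since 2.15π²/1.97² ≈ 5.468 < 10.13, λ₁ < 0.
The n=1 mode grows fastest (−λₙ is largest for n=1) → dominates.
Asymptotic: φ ~ c₁ sin(πx/1.97) e^{4.662t} (exponential growth at rate −λ₁ ≈ 4.662).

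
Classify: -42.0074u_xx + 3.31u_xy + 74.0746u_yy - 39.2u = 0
Hyperbolic (discriminant = 12457.68150816).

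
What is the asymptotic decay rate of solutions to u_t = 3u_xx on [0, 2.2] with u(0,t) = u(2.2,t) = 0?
Eigenvalues: λₙ = 3n²π²/2.2².
First three modes:
  n=1: λ₁ = 3π²/2.2² ≈ 6.118
  n=2: λ₂ = 12π²/2.2² ≈ 24.47 (4× faster decay)
  n=3: λ₃ = 27π²/2.2² ≈ 55.058 (9× faster decay)
As t → ∞, higher modes decay exponentially faster. The n=1 mode dominates: u ~ c₁ sin(πx/2.2) e^{-λ₁t}.
Decay rate: λ₁ = 3π²/2.2² ≈ 6.118.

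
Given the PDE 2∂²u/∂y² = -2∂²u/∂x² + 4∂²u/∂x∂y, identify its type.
Rewriting in standard form: 2∂²u/∂x² - 4∂²u/∂x∂y + 2∂²u/∂y² = 0. The second-order coefficients are A = 2, B = -4, C = 2. Since B² - 4AC = 0 = 0, this is a parabolic PDE.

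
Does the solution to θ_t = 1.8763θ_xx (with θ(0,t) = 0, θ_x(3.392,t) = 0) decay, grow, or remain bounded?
θ → 0. Heat escapes through the Dirichlet boundary.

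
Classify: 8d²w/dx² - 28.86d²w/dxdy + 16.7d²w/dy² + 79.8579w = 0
Hyperbolic (discriminant = 298.4996).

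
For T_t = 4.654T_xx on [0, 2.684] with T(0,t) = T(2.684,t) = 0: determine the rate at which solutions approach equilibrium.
Eigenvalues: λₙ = 4.654n²π²/2.684².
First three modes:
  n=1: λ₁ = 4.654π²/2.684² ≈ 6.376
  n=2: λ₂ = 18.616π²/2.684² ≈ 25.505 (4× faster decay)
  n=3: λ₃ = 41.886π²/2.684² ≈ 57.386 (9× faster decay)
As t → ∞, higher modes decay exponentially faster. The n=1 mode dominates: T ~ c₁ sin(πx/2.684) e^{-λ₁t}.
Decay rate: λ₁ = 4.654π²/2.684² ≈ 6.376.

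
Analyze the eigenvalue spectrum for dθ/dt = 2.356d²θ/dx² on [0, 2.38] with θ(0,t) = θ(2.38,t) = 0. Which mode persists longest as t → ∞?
Eigenvalues: λₙ = 2.356n²π²/2.38².
First three modes:
  n=1: λ₁ = 2.356π²/2.38² ≈ 4.105
  n=2: λ₂ = 9.424π²/2.38² ≈ 16.42 (4× faster decay)
  n=3: λ₃ = 21.204π²/2.38² ≈ 36.946 (9× faster decay)
As t → ∞, higher modes decay exponentially faster. The n=1 mode dominates: θ ~ c₁ sin(πx/2.38) e^{-λ₁t}.
Decay rate: λ₁ = 2.356π²/2.38² ≈ 4.105.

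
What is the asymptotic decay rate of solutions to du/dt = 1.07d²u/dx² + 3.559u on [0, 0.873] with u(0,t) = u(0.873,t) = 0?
Eigenvalues: λₙ = 1.07n²π²/0.873² - 3.559.
First three modes:
  n=1: λ₁ = 1.07π²/0.873² - 3.559 ≈ 10.298
  n=2: λ₂ = 4.28π²/0.873² - 3.559 ≈ 51.867
  n=3: λ₃ = 9.63π²/0.873² - 3.559 ≈ 121.15
Since 1.07π²/0.873² ≈ 13.857 > 3.559, all λₙ > 0.
The n=1 mode decays slowest → dominates as t → ∞.
Asymptotic: u ~ c₁ sin(πx/0.873) e^{-λ₁t} with decay rate λ₁ ≈ 10.298.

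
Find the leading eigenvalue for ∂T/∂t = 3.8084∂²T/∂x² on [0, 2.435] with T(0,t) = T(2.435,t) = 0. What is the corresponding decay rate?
Eigenvalues: λₙ = 3.8084n²π²/2.435².
First three modes:
  n=1: λ₁ = 3.8084π²/2.435² ≈ 6.339
  n=2: λ₂ = 15.2336π²/2.435² ≈ 25.357 (4× faster decay)
  n=3: λ₃ = 34.2756π²/2.435² ≈ 57.054 (9× faster decay)
As t → ∞, higher modes decay exponentially faster. The n=1 mode dominates: T ~ c₁ sin(πx/2.435) e^{-λ₁t}.
Decay rate: λ₁ = 3.8084π²/2.435² ≈ 6.339.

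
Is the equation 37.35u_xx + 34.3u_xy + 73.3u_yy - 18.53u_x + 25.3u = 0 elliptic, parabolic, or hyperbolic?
Computing B² - 4AC with A = 37.35, B = 34.3, C = 73.3: discriminant = -9774.53 (negative). Answer: elliptic.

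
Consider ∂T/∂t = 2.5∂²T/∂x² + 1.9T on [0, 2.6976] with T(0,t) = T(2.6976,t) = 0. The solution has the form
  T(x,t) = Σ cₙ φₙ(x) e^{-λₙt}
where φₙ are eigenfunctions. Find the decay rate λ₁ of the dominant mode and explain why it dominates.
Eigenvalues: λₙ = 2.5n²π²/2.6976² - 1.9.
First three modes:
  n=1: λ₁ = 2.5π²/2.6976² - 1.9 ≈ 1.491
  n=2: λ₂ = 10π²/2.6976² - 1.9 ≈ 11.663
  n=3: λ₃ = 22.5π²/2.6976² - 1.9 ≈ 28.616
Since 2.5π²/2.6976² ≈ 3.391 > 1.9, all λₙ > 0.
The n=1 mode decays slowest → dominates as t → ∞.
Asymptotic: T ~ c₁ sin(πx/2.6976) e^{-λ₁t} with decay rate λ₁ ≈ 1.491.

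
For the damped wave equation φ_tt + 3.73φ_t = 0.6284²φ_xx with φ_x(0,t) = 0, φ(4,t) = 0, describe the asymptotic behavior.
φ → 0. Damping (γ=3.73) dissipates energy; oscillations decay exponentially.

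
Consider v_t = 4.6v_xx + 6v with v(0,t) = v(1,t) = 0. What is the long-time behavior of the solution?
As t → ∞, v → 0. Diffusion dominates reaction (r=6 < κπ²/L²≈45.4); solution decays.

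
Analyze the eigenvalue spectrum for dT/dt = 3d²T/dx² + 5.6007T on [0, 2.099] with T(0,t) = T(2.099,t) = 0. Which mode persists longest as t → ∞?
Eigenvalues: λₙ = 3n²π²/2.099² - 5.6007.
First three modes:
  n=1: λ₁ = 3π²/2.099² - 5.6007 ≈ 1.12
  n=2: λ₂ = 12π²/2.099² - 5.6007 ≈ 21.281
  n=3: λ₃ = 27π²/2.099² - 5.6007 ≈ 54.883
Since 3π²/2.099² ≈ 6.72 > 5.6007, all λₙ > 0.
The n=1 mode decays slowest → dominates as t → ∞.
Asymptotic: T ~ c₁ sin(πx/2.099) e^{-λ₁t} with decay rate λ₁ ≈ 1.12.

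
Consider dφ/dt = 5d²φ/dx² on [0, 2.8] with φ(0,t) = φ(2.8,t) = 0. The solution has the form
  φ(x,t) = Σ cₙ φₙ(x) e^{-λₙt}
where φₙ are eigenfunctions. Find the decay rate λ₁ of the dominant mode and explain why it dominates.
Eigenvalues: λₙ = 5n²π²/2.8².
First three modes:
  n=1: λ₁ = 5π²/2.8² ≈ 6.294
  n=2: λ₂ = 20π²/2.8² ≈ 25.178 (4× faster decay)
  n=3: λ₃ = 45π²/2.8² ≈ 56.65 (9× faster decay)
As t → ∞, higher modes decay exponentially faster. The n=1 mode dominates: φ ~ c₁ sin(πx/2.8) e^{-λ₁t}.
Decay rate: λ₁ = 5π²/2.8² ≈ 6.294.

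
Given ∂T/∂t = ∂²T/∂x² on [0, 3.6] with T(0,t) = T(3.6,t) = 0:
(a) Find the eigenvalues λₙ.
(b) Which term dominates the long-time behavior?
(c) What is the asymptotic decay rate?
Eigenvalues: λₙ = n²π²/3.6².
First three modes:
  n=1: λ₁ = π²/3.6² ≈ 0.762
  n=2: λ₂ = 4π²/3.6² ≈ 3.046 (4× faster decay)
  n=3: λ₃ = 9π²/3.6² ≈ 6.854 (9× faster decay)
As t → ∞, higher modes decay exponentially faster. The n=1 mode dominates: T ~ c₁ sin(πx/3.6) e^{-λ₁t}.
Decay rate: λ₁ = π²/3.6² ≈ 0.762.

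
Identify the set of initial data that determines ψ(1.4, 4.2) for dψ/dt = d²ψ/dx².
The entire real line. The heat equation has infinite propagation speed: any initial disturbance instantly affects all points (though exponentially small far away).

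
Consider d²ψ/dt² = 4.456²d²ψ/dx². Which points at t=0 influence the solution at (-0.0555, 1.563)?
Domain of dependence: [-7.020228, 6.909228]. Signals travel at speed 4.456, so data within |x - -0.0555| ≤ 4.456·1.563 = 6.964728 can reach the point.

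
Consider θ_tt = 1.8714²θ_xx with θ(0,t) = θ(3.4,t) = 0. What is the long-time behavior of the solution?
As t → ∞, θ oscillates (no decay). Energy is conserved; the solution oscillates indefinitely as standing waves.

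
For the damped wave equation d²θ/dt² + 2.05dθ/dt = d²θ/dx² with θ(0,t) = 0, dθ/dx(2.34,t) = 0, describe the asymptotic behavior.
θ → 0. Damping (γ=2.05) dissipates energy; oscillations decay exponentially.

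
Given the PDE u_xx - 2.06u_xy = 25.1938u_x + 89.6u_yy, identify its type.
Rewriting in standard form: u_xx - 2.06u_xy - 89.6u_yy - 25.1938u_x = 0. The second-order coefficients are A = 1, B = -2.06, C = -89.6. Since B² - 4AC = 362.6436 > 0, this is a hyperbolic PDE.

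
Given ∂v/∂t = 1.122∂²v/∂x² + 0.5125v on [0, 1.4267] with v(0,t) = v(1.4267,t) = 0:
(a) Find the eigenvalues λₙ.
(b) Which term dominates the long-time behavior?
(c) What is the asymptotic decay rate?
Eigenvalues: λₙ = 1.122n²π²/1.4267² - 0.5125.
First three modes:
  n=1: λ₁ = 1.122π²/1.4267² - 0.5125 ≈ 4.928
  n=2: λ₂ = 4.488π²/1.4267² - 0.5125 ≈ 21.249
  n=3: λ₃ = 10.098π²/1.4267² - 0.5125 ≈ 48.451
Since 1.122π²/1.4267² ≈ 5.44 > 0.5125, all λₙ > 0.
The n=1 mode decays slowest → dominates as t → ∞.
Asymptotic: v ~ c₁ sin(πx/1.4267) e^{-λ₁t} with decay rate λ₁ ≈ 4.928.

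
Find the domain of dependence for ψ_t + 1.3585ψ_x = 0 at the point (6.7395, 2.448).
A single point: x = 3.413892. The characteristic through (6.7395, 2.448) is x - 1.3585t = const, so x = 6.7395 - 1.3585·2.448 = 3.413892.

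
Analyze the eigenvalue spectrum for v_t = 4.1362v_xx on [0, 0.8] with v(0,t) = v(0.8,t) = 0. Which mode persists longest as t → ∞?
Eigenvalues: λₙ = 4.1362n²π²/0.8².
First three modes:
  n=1: λ₁ = 4.1362π²/0.8² ≈ 63.785
  n=2: λ₂ = 16.5448π²/0.8² ≈ 255.142 (4× faster decay)
  n=3: λ₃ = 37.2258π²/0.8² ≈ 574.069 (9× faster decay)
As t → ∞, higher modes decay exponentially faster. The n=1 mode dominates: v ~ c₁ sin(πx/0.8) e^{-λ₁t}.
Decay rate: λ₁ = 4.1362π²/0.8² ≈ 63.785.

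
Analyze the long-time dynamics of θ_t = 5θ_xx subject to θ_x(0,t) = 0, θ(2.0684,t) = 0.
Long-time behavior: θ → 0. Heat escapes through the Dirichlet boundary.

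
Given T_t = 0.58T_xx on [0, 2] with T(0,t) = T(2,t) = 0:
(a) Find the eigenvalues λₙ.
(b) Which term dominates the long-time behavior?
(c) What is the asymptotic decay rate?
Eigenvalues: λₙ = 0.58n²π²/2².
First three modes:
  n=1: λ₁ = 0.58π²/2² ≈ 1.431
  n=2: λ₂ = 2.32π²/2² ≈ 5.724 (4× faster decay)
  n=3: λ₃ = 5.22π²/2² ≈ 12.88 (9× faster decay)
As t → ∞, higher modes decay exponentially faster. The n=1 mode dominates: T ~ c₁ sin(πx/2) e^{-λ₁t}.
Decay rate: λ₁ = 0.58π²/2² ≈ 1.431.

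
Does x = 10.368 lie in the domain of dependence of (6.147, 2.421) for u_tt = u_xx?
No. The domain of dependence is [3.726, 8.568], and 10.368 is outside this interval.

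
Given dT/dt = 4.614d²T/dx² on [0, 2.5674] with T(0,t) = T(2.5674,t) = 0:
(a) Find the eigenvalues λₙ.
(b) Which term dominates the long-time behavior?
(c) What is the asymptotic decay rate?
Eigenvalues: λₙ = 4.614n²π²/2.5674².
First three modes:
  n=1: λ₁ = 4.614π²/2.5674² ≈ 6.909
  n=2: λ₂ = 18.456π²/2.5674² ≈ 27.634 (4× faster decay)
  n=3: λ₃ = 41.526π²/2.5674² ≈ 62.177 (9× faster decay)
As t → ∞, higher modes decay exponentially faster. The n=1 mode dominates: T ~ c₁ sin(πx/2.5674) e^{-λ₁t}.
Decay rate: λ₁ = 4.614π²/2.5674² ≈ 6.909.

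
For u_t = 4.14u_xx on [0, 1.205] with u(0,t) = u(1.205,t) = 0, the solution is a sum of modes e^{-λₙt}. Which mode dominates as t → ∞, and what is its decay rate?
Eigenvalues: λₙ = 4.14n²π²/1.205².
First three modes:
  n=1: λ₁ = 4.14π²/1.205² ≈ 28.14
  n=2: λ₂ = 16.56π²/1.205² ≈ 112.56 (4× faster decay)
  n=3: λ₃ = 37.26π²/1.205² ≈ 253.261 (9× faster decay)
As t → ∞, higher modes decay exponentially faster. The n=1 mode dominates: u ~ c₁ sin(πx/1.205) e^{-λ₁t}.
Decay rate: λ₁ = 4.14π²/1.205² ≈ 28.14.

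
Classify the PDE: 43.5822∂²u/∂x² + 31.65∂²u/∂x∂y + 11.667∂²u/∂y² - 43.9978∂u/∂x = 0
A = 43.5822, B = 31.65, C = 11.667. Discriminant B² - 4AC = -1032.1716096. Since -1032.1716096 < 0, elliptic.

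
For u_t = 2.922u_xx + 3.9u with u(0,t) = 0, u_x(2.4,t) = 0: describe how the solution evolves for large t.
u grows unboundedly. Reaction dominates diffusion (r=3.9 > κπ²/(4L²)≈1.25); solution grows exponentially.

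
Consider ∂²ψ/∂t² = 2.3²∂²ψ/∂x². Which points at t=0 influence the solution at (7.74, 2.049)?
Domain of dependence: [3.0273, 12.4527]. Signals travel at speed 2.3, so data within |x - 7.74| ≤ 2.3·2.049 = 4.7127 can reach the point.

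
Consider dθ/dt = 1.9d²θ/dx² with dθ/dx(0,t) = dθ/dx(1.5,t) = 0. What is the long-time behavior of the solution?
As t → ∞, θ → constant (steady state). Heat is conserved (no flux at boundaries); solution approaches the spatial average.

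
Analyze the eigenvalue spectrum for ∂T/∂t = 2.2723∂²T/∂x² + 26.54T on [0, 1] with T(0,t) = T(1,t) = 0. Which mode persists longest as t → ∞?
Eigenvalues: λₙ = 2.2723n²π²/1² - 26.54.
First three modes:
  n=1: λ₁ = 2.2723π² - 26.54 ≈ -4.113
  n=2: λ₂ = 9.0892π² - 26.54 ≈ 63.167
  n=3: λ₃ = 20.4507π² - 26.54 ≈ 175.3
Since 2.2723π² ≈ 22.427 < 26.54, λ₁ < 0.
The n=1 mode grows fastest (−λₙ is largest for n=1) → dominates.
Asymptotic: T ~ c₁ sin(πx/1) e^{4.113t} (exponential growth at rate −λ₁ ≈ 4.113).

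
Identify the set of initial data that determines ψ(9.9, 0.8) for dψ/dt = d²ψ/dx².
The entire real line. The heat equation has infinite propagation speed: any initial disturbance instantly affects all points (though exponentially small far away).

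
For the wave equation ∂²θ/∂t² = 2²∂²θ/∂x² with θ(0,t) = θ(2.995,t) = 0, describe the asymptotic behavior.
θ oscillates (no decay). Energy is conserved; the solution oscillates indefinitely as standing waves.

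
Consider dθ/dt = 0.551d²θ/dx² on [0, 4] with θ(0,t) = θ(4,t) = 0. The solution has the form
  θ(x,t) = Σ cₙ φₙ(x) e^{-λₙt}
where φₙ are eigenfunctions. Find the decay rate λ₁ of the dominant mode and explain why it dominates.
Eigenvalues: λₙ = 0.551n²π²/4².
First three modes:
  n=1: λ₁ = 0.551π²/4² ≈ 0.34
  n=2: λ₂ = 2.204π²/4² ≈ 1.36 (4× faster decay)
  n=3: λ₃ = 4.959π²/4² ≈ 3.059 (9× faster decay)
As t → ∞, higher modes decay exponentially faster. The n=1 mode dominates: θ ~ c₁ sin(πx/4) e^{-λ₁t}.
Decay rate: λ₁ = 0.551π²/4² ≈ 0.34.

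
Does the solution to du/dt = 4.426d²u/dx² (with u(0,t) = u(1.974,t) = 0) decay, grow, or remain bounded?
u → 0. Heat diffuses out through both boundaries.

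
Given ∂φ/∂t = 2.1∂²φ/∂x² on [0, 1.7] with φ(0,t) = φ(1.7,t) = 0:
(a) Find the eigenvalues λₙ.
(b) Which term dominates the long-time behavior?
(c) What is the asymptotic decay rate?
Eigenvalues: λₙ = 2.1n²π²/1.7².
First three modes:
  n=1: λ₁ = 2.1π²/1.7² ≈ 7.172
  n=2: λ₂ = 8.4π²/1.7² ≈ 28.687 (4× faster decay)
  n=3: λ₃ = 18.9π²/1.7² ≈ 64.545 (9× faster decay)
As t → ∞, higher modes decay exponentially faster. The n=1 mode dominates: φ ~ c₁ sin(πx/1.7) e^{-λ₁t}.
Decay rate: λ₁ = 2.1π²/1.7² ≈ 7.172.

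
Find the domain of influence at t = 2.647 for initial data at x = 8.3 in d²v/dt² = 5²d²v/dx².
Domain of influence: [-4.935, 21.535]. Data at x = 8.3 spreads outward at speed 5.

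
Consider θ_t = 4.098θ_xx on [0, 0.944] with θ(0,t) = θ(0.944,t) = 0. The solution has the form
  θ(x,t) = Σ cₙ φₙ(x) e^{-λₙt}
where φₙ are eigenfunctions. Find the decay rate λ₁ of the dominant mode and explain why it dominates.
Eigenvalues: λₙ = 4.098n²π²/0.944².
First three modes:
  n=1: λ₁ = 4.098π²/0.944² ≈ 45.387
  n=2: λ₂ = 16.392π²/0.944² ≈ 181.546 (4× faster decay)
  n=3: λ₃ = 36.882π²/0.944² ≈ 408.479 (9× faster decay)
As t → ∞, higher modes decay exponentially faster. The n=1 mode dominates: θ ~ c₁ sin(πx/0.944) e^{-λ₁t}.
Decay rate: λ₁ = 4.098π²/0.944² ≈ 45.387.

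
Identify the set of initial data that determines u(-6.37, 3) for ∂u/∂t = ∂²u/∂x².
The entire real line. The heat equation has infinite propagation speed: any initial disturbance instantly affects all points (though exponentially small far away).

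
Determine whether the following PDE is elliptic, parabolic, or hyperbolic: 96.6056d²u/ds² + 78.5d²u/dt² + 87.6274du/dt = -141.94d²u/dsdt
Rewriting in standard form: 96.6056d²u/ds² + 141.94d²u/dsdt + 78.5d²u/dt² + 87.6274du/dt = 0. Coefficients: A = 96.6056, B = 141.94, C = 78.5. B² - 4AC = -10187.1948, which is negative, so the equation is elliptic.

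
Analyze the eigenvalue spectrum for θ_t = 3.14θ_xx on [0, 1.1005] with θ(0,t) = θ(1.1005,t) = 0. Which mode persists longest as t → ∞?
Eigenvalues: λₙ = 3.14n²π²/1.1005².
First three modes:
  n=1: λ₁ = 3.14π²/1.1005² ≈ 25.589
  n=2: λ₂ = 12.56π²/1.1005² ≈ 102.355 (4× faster decay)
  n=3: λ₃ = 28.26π²/1.1005² ≈ 230.299 (9× faster decay)
As t → ∞, higher modes decay exponentially faster. The n=1 mode dominates: θ ~ c₁ sin(πx/1.1005) e^{-λ₁t}.
Decay rate: λ₁ = 3.14π²/1.1005² ≈ 25.589.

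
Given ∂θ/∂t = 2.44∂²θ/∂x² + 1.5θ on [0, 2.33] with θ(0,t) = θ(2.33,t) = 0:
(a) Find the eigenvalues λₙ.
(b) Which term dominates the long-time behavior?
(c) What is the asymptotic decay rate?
Eigenvalues: λₙ = 2.44n²π²/2.33² - 1.5.
First three modes:
  n=1: λ₁ = 2.44π²/2.33² - 1.5 ≈ 2.936
  n=2: λ₂ = 9.76π²/2.33² - 1.5 ≈ 16.243
  n=3: λ₃ = 21.96π²/2.33² - 1.5 ≈ 38.423
Since 2.44π²/2.33² ≈ 4.436 > 1.5, all λₙ > 0.
The n=1 mode decays slowest → dominates as t → ∞.
Asymptotic: θ ~ c₁ sin(πx/2.33) e^{-λ₁t} with decay rate λ₁ ≈ 2.936.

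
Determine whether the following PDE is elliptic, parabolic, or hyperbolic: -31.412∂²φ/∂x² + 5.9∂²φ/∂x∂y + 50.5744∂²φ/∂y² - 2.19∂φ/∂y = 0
Coefficients: A = -31.412, B = 5.9, C = 50.5744. B² - 4AC = 6389.3822112, which is positive, so the equation is hyperbolic.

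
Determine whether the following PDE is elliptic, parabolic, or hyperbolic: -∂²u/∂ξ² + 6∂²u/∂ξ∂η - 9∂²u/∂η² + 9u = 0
Coefficients: A = -1, B = 6, C = -9. B² - 4AC = 0, which is zero, so the equation is parabolic.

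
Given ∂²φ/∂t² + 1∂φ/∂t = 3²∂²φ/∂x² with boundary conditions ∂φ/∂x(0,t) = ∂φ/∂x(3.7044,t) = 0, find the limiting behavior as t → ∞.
φ → constant (steady state). Damping (γ=1) dissipates the nonconstant modes; with Neumann BCs the spatial average obeys M''+γM'=0 and tends to a finite limit.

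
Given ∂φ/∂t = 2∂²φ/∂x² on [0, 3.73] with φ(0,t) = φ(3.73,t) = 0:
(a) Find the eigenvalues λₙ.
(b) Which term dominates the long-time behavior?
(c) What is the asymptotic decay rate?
Eigenvalues: λₙ = 2n²π²/3.73².
First three modes:
  n=1: λ₁ = 2π²/3.73² ≈ 1.419
  n=2: λ₂ = 8π²/3.73² ≈ 5.675 (4× faster decay)
  n=3: λ₃ = 18π²/3.73² ≈ 12.769 (9× faster decay)
As t → ∞, higher modes decay exponentially faster. The n=1 mode dominates: φ ~ c₁ sin(πx/3.73) e^{-λ₁t}.
Decay rate: λ₁ = 2π²/3.73² ≈ 1.419.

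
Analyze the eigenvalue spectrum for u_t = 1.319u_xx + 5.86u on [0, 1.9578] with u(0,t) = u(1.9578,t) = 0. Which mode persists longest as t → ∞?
Eigenvalues: λₙ = 1.319n²π²/1.9578² - 5.86.
First three modes:
  n=1: λ₁ = 1.319π²/1.9578² - 5.86 ≈ -2.464
  n=2: λ₂ = 5.276π²/1.9578² - 5.86 ≈ 7.725
  n=3: λ₃ = 11.871π²/1.9578² - 5.86 ≈ 24.707
Since 1.319π²/1.9578² ≈ 3.396 < 5.86, λ₁ < 0.
The n=1 mode grows fastest (−λₙ is largest for n=1) → dominates.
Asymptotic: u ~ c₁ sin(πx/1.9578) e^{2.464t} (exponential growth at rate −λ₁ ≈ 2.464).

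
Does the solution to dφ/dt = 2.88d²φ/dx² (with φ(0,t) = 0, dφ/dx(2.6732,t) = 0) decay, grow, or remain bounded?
φ → 0. Heat escapes through the Dirichlet boundary.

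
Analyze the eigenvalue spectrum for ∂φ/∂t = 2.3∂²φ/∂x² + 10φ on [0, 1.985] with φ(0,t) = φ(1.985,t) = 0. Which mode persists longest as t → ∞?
Eigenvalues: λₙ = 2.3n²π²/1.985² - 10.
First three modes:
  n=1: λ₁ = 2.3π²/1.985² - 10 ≈ -4.239
  n=2: λ₂ = 9.2π²/1.985² - 10 ≈ 13.044
  n=3: λ₃ = 20.7π²/1.985² - 10 ≈ 41.85
Since 2.3π²/1.985² ≈ 5.761 < 10, λ₁ < 0.
The n=1 mode grows fastest (−λₙ is largest for n=1) → dominates.
Asymptotic: φ ~ c₁ sin(πx/1.985) e^{4.239t} (exponential growth at rate −λ₁ ≈ 4.239).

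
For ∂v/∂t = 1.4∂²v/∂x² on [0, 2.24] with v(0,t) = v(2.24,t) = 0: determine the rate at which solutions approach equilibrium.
Eigenvalues: λₙ = 1.4n²π²/2.24².
First three modes:
  n=1: λ₁ = 1.4π²/2.24² ≈ 2.754
  n=2: λ₂ = 5.6π²/2.24² ≈ 11.015 (4× faster decay)
  n=3: λ₃ = 12.6π²/2.24² ≈ 24.784 (9× faster decay)
As t → ∞, higher modes decay exponentially faster. The n=1 mode dominates: v ~ c₁ sin(πx/2.24) e^{-λ₁t}.
Decay rate: λ₁ = 1.4π²/2.24² ≈ 2.754.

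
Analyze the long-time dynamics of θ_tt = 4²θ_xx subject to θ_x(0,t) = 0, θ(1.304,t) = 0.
Long-time behavior: θ oscillates (no decay). Energy is conserved; the solution oscillates indefinitely as standing waves.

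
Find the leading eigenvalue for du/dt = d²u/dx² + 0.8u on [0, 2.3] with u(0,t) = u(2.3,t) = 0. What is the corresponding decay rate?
Eigenvalues: λₙ = n²π²/2.3² - 0.8.
First three modes:
  n=1: λ₁ = π²/2.3² - 0.8 ≈ 1.066
  n=2: λ₂ = 4π²/2.3² - 0.8 ≈ 6.663
  n=3: λ₃ = 9π²/2.3² - 0.8 ≈ 15.991
Since π²/2.3² ≈ 1.866 > 0.8, all λₙ > 0.
The n=1 mode decays slowest → dominates as t → ∞.
Asymptotic: u ~ c₁ sin(πx/2.3) e^{-λ₁t} with decay rate λ₁ ≈ 1.066.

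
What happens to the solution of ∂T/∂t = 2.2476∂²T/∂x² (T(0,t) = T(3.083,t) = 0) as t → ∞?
T → 0. Heat diffuses out through both boundaries.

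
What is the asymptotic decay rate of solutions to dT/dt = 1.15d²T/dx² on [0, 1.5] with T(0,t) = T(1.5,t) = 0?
Eigenvalues: λₙ = 1.15n²π²/1.5².
First three modes:
  n=1: λ₁ = 1.15π²/1.5² ≈ 5.044
  n=2: λ₂ = 4.6π²/1.5² ≈ 20.178 (4× faster decay)
  n=3: λ₃ = 10.35π²/1.5² ≈ 45.4 (9× faster decay)
As t → ∞, higher modes decay exponentially faster. The n=1 mode dominates: T ~ c₁ sin(πx/1.5) e^{-λ₁t}.
Decay rate: λ₁ = 1.15π²/1.5² ≈ 5.044.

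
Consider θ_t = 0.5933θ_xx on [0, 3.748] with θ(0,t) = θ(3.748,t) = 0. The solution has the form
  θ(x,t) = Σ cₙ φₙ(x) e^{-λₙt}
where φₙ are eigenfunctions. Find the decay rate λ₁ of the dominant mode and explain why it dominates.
Eigenvalues: λₙ = 0.5933n²π²/3.748².
First three modes:
  n=1: λ₁ = 0.5933π²/3.748² ≈ 0.417
  n=2: λ₂ = 2.3732π²/3.748² ≈ 1.667 (4× faster decay)
  n=3: λ₃ = 5.3397π²/3.748² ≈ 3.752 (9× faster decay)
As t → ∞, higher modes decay exponentially faster. The n=1 mode dominates: θ ~ c₁ sin(πx/3.748) e^{-λ₁t}.
Decay rate: λ₁ = 0.5933π²/3.748² ≈ 0.417.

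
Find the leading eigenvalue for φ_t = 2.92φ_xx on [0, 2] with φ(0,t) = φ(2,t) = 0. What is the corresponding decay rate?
Eigenvalues: λₙ = 2.92n²π²/2².
First three modes:
  n=1: λ₁ = 2.92π²/2² ≈ 7.205
  n=2: λ₂ = 11.68π²/2² ≈ 28.819 (4× faster decay)
  n=3: λ₃ = 26.28π²/2² ≈ 64.843 (9× faster decay)
As t → ∞, higher modes decay exponentially faster. The n=1 mode dominates: φ ~ c₁ sin(πx/2) e^{-λ₁t}.
Decay rate: λ₁ = 2.92π²/2² ≈ 7.205.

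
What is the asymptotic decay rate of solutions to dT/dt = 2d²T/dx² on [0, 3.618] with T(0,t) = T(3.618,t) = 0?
Eigenvalues: λₙ = 2n²π²/3.618².
First three modes:
  n=1: λ₁ = 2π²/3.618² ≈ 1.508
  n=2: λ₂ = 8π²/3.618² ≈ 6.032 (4× faster decay)
  n=3: λ₃ = 18π²/3.618² ≈ 13.572 (9× faster decay)
As t → ∞, higher modes decay exponentially faster. The n=1 mode dominates: T ~ c₁ sin(πx/3.618) e^{-λ₁t}.
Decay rate: λ₁ = 2π²/3.618² ≈ 1.508.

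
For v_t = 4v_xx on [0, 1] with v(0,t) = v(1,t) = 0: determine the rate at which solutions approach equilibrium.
Eigenvalues: λₙ = 4n²π².
First three modes:
  n=1: λ₁ = 4π² ≈ 39.478
  n=2: λ₂ = 16π² ≈ 157.914 (4× faster decay)
  n=3: λ₃ = 36π² ≈ 355.306 (9× faster decay)
As t → ∞, higher modes decay exponentially faster. The n=1 mode dominates: v ~ c₁ sin(πx) e^{-λ₁t}.
Decay rate: λ₁ = 4π² ≈ 39.478.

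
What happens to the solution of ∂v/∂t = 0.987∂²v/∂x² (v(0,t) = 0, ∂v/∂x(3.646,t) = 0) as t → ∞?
v → 0. Heat escapes through the Dirichlet boundary.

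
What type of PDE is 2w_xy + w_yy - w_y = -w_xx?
Rewriting in standard form: w_xx + 2w_xy + w_yy - w_y = 0. With A = 1, B = 2, C = 1, the discriminant is 0. This is a parabolic PDE.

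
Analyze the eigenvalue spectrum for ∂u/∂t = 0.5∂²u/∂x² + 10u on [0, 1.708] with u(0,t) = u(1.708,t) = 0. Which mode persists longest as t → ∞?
Eigenvalues: λₙ = 0.5n²π²/1.708² - 10.
First three modes:
  n=1: λ₁ = 0.5π²/1.708² - 10 ≈ -8.308
  n=2: λ₂ = 2π²/1.708² - 10 ≈ -3.234
  n=3: λ₃ = 4.5π²/1.708² - 10 ≈ 5.224
Since 0.5π²/1.708² ≈ 1.692 < 10, λ₁ < 0.
The n=1 mode grows fastest (−λₙ is largest for n=1) → dominates.
Asymptotic: u ~ c₁ sin(πx/1.708) e^{8.308t} (exponential growth at rate −λ₁ ≈ 8.308).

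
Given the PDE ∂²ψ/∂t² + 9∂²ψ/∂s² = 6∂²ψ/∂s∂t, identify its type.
Rewriting in standard form: 9∂²ψ/∂s² - 6∂²ψ/∂s∂t + ∂²ψ/∂t² = 0. The second-order coefficients are A = 9, B = -6, C = 1. Since B² - 4AC = 0 = 0, this is a parabolic PDE.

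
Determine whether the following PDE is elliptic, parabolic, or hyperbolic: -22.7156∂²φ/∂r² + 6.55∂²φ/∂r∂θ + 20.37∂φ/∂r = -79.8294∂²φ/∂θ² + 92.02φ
Rewriting in standard form: -22.7156∂²φ/∂r² + 6.55∂²φ/∂r∂θ + 79.8294∂²φ/∂θ² + 20.37∂φ/∂r - 92.02φ = 0. Coefficients: A = -22.7156, B = 6.55, C = 79.8294. B² - 4AC = 7296.39337456, which is positive, so the equation is hyperbolic.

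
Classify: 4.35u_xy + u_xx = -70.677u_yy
Rewriting in standard form: u_xx + 4.35u_xy + 70.677u_yy = 0. Elliptic (discriminant = -263.7855).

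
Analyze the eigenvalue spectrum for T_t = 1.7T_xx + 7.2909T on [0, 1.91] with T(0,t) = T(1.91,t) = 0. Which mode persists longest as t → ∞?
Eigenvalues: λₙ = 1.7n²π²/1.91² - 7.2909.
First three modes:
  n=1: λ₁ = 1.7π²/1.91² - 7.2909 ≈ -2.692
  n=2: λ₂ = 6.8π²/1.91² - 7.2909 ≈ 11.106
  n=3: λ₃ = 15.3π²/1.91² - 7.2909 ≈ 34.102
Since 1.7π²/1.91² ≈ 4.599 < 7.2909, λ₁ < 0.
The n=1 mode grows fastest (−λₙ is largest for n=1) → dominates.
Asymptotic: T ~ c₁ sin(πx/1.91) e^{2.692t} (exponential growth at rate −λ₁ ≈ 2.692).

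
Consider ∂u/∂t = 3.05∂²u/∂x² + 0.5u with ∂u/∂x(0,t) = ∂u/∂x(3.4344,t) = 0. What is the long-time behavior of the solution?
As t → ∞, u grows unboundedly. With Neumann BCs the constant mode has diffusion eigenvalue 0, so any r > 0 makes it grow like e^(0.5t); solution grows exponentially.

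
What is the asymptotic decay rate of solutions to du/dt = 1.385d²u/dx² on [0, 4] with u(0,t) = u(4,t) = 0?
Eigenvalues: λₙ = 1.385n²π²/4².
First three modes:
  n=1: λ₁ = 1.385π²/4² ≈ 0.854
  n=2: λ₂ = 5.54π²/4² ≈ 3.417 (4× faster decay)
  n=3: λ₃ = 12.465π²/4² ≈ 7.689 (9× faster decay)
As t → ∞, higher modes decay exponentially faster. The n=1 mode dominates: u ~ c₁ sin(πx/4) e^{-λ₁t}.
Decay rate: λ₁ = 1.385π²/4² ≈ 0.854.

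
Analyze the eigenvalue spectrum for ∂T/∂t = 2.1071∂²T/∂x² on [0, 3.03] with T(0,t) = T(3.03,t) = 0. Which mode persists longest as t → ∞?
Eigenvalues: λₙ = 2.1071n²π²/3.03².
First three modes:
  n=1: λ₁ = 2.1071π²/3.03² ≈ 2.265
  n=2: λ₂ = 8.4284π²/3.03² ≈ 9.061 (4× faster decay)
  n=3: λ₃ = 18.9639π²/3.03² ≈ 20.386 (9× faster decay)
As t → ∞, higher modes decay exponentially faster. The n=1 mode dominates: T ~ c₁ sin(πx/3.03) e^{-λ₁t}.
Decay rate: λ₁ = 2.1071π²/3.03² ≈ 2.265.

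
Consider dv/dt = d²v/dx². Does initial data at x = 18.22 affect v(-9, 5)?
Yes, for any finite x. The heat equation has infinite propagation speed, so all initial data affects all points at any t > 0.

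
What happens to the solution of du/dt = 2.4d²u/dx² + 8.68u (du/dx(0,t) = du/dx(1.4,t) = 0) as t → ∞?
u grows unboundedly. With Neumann BCs the constant mode has diffusion eigenvalue 0, so any r > 0 makes it grow like e^(8.68t); solution grows exponentially.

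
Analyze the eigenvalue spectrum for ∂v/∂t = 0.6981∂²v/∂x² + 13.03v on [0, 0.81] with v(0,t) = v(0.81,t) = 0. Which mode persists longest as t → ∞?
Eigenvalues: λₙ = 0.6981n²π²/0.81² - 13.03.
First three modes:
  n=1: λ₁ = 0.6981π²/0.81² - 13.03 ≈ -2.529
  n=2: λ₂ = 2.7924π²/0.81² - 13.03 ≈ 28.976
  n=3: λ₃ = 6.2829π²/0.81² - 13.03 ≈ 81.483
Since 0.6981π²/0.81² ≈ 10.501 < 13.03, λ₁ < 0.
The n=1 mode grows fastest (−λₙ is largest for n=1) → dominates.
Asymptotic: v ~ c₁ sin(πx/0.81) e^{2.529t} (exponential growth at rate −λ₁ ≈ 2.529).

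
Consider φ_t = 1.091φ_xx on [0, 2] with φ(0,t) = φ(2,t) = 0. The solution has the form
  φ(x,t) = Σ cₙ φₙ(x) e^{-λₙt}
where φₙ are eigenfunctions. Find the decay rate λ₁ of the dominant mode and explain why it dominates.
Eigenvalues: λₙ = 1.091n²π²/2².
First three modes:
  n=1: λ₁ = 1.091π²/2² ≈ 2.692
  n=2: λ₂ = 4.364π²/2² ≈ 10.768 (4× faster decay)
  n=3: λ₃ = 9.819π²/2² ≈ 24.227 (9× faster decay)
As t → ∞, higher modes decay exponentially faster. The n=1 mode dominates: φ ~ c₁ sin(πx/2) e^{-λ₁t}.
Decay rate: λ₁ = 1.091π²/2² ≈ 2.692.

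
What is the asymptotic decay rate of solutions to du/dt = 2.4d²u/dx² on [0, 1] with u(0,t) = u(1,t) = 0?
Eigenvalues: λₙ = 2.4n²π².
First three modes:
  n=1: λ₁ = 2.4π² ≈ 23.687
  n=2: λ₂ = 9.6π² ≈ 94.748 (4× faster decay)
  n=3: λ₃ = 21.6π² ≈ 213.183 (9× faster decay)
As t → ∞, higher modes decay exponentially faster. The n=1 mode dominates: u ~ c₁ sin(πx) e^{-λ₁t}.
Decay rate: λ₁ = 2.4π² ≈ 23.687.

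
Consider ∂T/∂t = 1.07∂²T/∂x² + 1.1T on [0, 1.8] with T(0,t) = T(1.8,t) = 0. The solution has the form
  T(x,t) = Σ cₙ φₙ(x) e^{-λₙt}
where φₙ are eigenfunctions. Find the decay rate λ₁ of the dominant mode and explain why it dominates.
Eigenvalues: λₙ = 1.07n²π²/1.8² - 1.1.
First three modes:
  n=1: λ₁ = 1.07π²/1.8² - 1.1 ≈ 2.159
  n=2: λ₂ = 4.28π²/1.8² - 1.1 ≈ 11.938
  n=3: λ₃ = 9.63π²/1.8² - 1.1 ≈ 28.235
Since 1.07π²/1.8² ≈ 3.259 > 1.1, all λₙ > 0.
The n=1 mode decays slowest → dominates as t → ∞.
Asymptotic: T ~ c₁ sin(πx/1.8) e^{-λ₁t} with decay rate λ₁ ≈ 2.159.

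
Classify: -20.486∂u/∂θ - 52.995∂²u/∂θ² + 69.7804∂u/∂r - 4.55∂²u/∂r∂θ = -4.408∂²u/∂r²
Rewriting in standard form: 4.408∂²u/∂r² - 4.55∂²u/∂r∂θ - 52.995∂²u/∂θ² + 69.7804∂u/∂r - 20.486∂u/∂θ = 0. Hyperbolic (discriminant = 955.11034).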